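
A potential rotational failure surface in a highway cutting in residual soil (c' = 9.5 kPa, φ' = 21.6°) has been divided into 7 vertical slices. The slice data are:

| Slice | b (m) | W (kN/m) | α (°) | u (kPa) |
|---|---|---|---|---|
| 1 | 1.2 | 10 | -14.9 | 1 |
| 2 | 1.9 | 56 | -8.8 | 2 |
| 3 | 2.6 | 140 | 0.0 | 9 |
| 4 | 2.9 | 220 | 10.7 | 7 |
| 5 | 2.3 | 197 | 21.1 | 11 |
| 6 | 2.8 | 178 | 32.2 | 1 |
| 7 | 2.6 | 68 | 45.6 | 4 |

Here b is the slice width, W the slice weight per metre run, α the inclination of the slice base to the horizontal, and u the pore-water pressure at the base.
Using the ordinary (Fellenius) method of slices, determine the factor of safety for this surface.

Ordinary method of slices: FS = Σ[c'·Δl_i + (W_i cosα_i − u_i·Δl_i)·tanφ'] / Σ W_i sinα_i, with Δl_i = b_i / cosα_i.
Slice 1: Δl = 1.2/cos(-14.9°) = 1.242 m; N'_1 = 10·cos(-14.9°) − 1·1.242 = 8.4; c'Δl = 11.80; W sinα = -2.6
Slice 2: Δl = 1.9/cos(-8.8°) = 1.923 m; N'_2 = 56·cos(-8.8°) − 2·1.923 = 51.5; c'Δl = 18.27; W sinα = -8.6
Slice 3: Δl = 2.6/cos0.0° = 2.600 m; N'_3 = 140·cos0.0° − 9·2.600 = 116.6; c'Δl = 24.70; W sinα = 0.0
Slice 4: Δl = 2.9/cos10.7° = 2.951 m; N'_4 = 220·cos10.7° − 7·2.951 = 195.5; c'Δl = 28.04; W sinα = 40.8
Slice 5: Δl = 2.3/cos21.1° = 2.465 m; N'_5 = 197·cos21.1° − 11·2.465 = 156.7; c'Δl = 23.42; W sinα = 70.9
Slice 6: Δl = 2.8/cos32.2° = 3.309 m; N'_6 = 178·cos32.2° − 1·3.309 = 147.3; c'Δl = 31.43; W sinα = 94.9
Slice 7: Δl = 2.6/cos45.6° = 3.716 m; N'_7 = 68·cos45.6° − 4·3.716 = 32.7; c'Δl = 35.30; W sinα = 48.6
Σc'Δl = 173.0 kN/m; ΣN' = 708.7 kN/m; ΣW sinα = 244.1 kN/m
Resisting = 173.0 + 708.7·tan21.6° = 173.0 + 280.6 = 453.6 kN/m
FS = 453.6 / 244.1 = 1.858

FS = 1.86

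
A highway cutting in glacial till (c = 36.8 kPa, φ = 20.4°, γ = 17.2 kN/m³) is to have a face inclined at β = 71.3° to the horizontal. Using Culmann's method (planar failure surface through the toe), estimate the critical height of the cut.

H_c = 20.57 m

Culmann's analysis gives the critical failure plane at α_cr = (β + φ)/2 = (71.3 + 20.4)/2 = 45.8°, and the critical height
H_c = (4c/γ) · sinβ cosφ / [1 − cos(β − φ)]
    = (4·36.8/17.2) · sin71.3°·cos20.4° / [1 − cos(50.9°)]
    = 8.558 · 0.9472·0.9373 / [1 − 0.6307]
    = 8.558 · 0.8878 / 0.3693
    = 20.57 m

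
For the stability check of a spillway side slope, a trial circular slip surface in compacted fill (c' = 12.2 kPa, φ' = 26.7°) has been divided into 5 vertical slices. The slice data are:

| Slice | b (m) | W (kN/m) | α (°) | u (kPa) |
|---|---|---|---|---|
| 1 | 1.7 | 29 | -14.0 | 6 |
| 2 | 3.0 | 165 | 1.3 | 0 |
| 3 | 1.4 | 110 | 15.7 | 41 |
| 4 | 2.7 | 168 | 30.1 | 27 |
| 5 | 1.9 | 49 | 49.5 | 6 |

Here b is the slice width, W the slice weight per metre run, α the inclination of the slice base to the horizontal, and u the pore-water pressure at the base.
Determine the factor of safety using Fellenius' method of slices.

FS = 2.04

Ordinary method of slices: FS = Σ[c'·Δl_i + (W_i cosα_i − u_i·Δl_i)·tanφ'] / Σ W_i sinα_i, with Δl_i = b_i / cosα_i.
Slice 1: Δl = 1.7/cos(-14.0°) = 1.752 m; N'_1 = 29·cos(-14.0°) − 6·1.752 = 17.6; c'Δl = 21.37; W sinα = -7.0
Slice 2: Δl = 3.0/cos1.3° = 3.001 m; N'_2 = 165·cos1.3° − 0·3.001 = 165.0; c'Δl = 36.61; W sinα = 3.7
Slice 3: Δl = 1.4/cos15.7° = 1.454 m; N'_3 = 110·cos15.7° − 41·1.454 = 46.3; c'Δl = 17.74; W sinα = 29.8
Slice 4: Δl = 2.7/cos30.1° = 3.121 m; N'_4 = 168·cos30.1° − 27·3.121 = 61.1; c'Δl = 38.07; W sinα = 84.3
Slice 5: Δl = 1.9/cos49.5° = 2.926 m; N'_5 = 49·cos49.5° − 6·2.926 = 14.3; c'Δl = 35.69; W sinα = 37.3
Σc'Δl = 149.5 kN/m; ΣN' = 304.2 kN/m; ΣW sinα = 148.0 kN/m
Resisting = 149.5 + 304.2·tan26.7° = 149.5 + 153.0 = 302.5 kN/m
FS = 302.5 / 148.0 = 2.044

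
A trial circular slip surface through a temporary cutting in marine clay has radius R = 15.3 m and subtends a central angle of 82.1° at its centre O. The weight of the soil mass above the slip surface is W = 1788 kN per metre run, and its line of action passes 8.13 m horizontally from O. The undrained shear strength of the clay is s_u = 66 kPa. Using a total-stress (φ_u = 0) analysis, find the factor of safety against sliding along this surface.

Taking moments about the centre O, the resisting moment is provided by the undrained shear strength acting along the arc:
Arc length L_a = R·θ = 15.3·(82.1°·π/180) = 15.3·1.4329 = 21.92 m
M_R = s_u·L_a·R = 66·21.92·15.3 = 22138.5 kN·m/m
M_D = W·d = 1788·8.13 = 14536.4 kN·m/m
FS = M_R / M_D = 22138.5 / 14536.4 = 1.523

FS = 1.52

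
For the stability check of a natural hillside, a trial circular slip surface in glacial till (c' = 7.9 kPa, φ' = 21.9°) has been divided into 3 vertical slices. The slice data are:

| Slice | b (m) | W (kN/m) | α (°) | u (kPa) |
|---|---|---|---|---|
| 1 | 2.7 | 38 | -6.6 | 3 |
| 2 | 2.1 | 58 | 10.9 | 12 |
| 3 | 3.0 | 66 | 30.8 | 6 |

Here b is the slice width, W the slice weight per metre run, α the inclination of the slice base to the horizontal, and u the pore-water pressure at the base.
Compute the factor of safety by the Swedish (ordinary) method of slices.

Ordinary method of slices: FS = Σ[c'·Δl_i + (W_i cosα_i − u_i·Δl_i)·tanφ'] / Σ W_i sinα_i, with Δl_i = b_i / cosα_i.
Slice 1: Δl = 2.7/cos(-6.6°) = 2.718 m; N'_1 = 38·cos(-6.6°) − 3·2.718 = 29.6; c'Δl = 21.47; W sinα = -4.4
Slice 2: Δl = 2.1/cos10.9° = 2.139 m; N'_2 = 58·cos10.9° − 12·2.139 = 31.3; c'Δl = 16.89; W sinα = 11.0
Slice 3: Δl = 3.0/cos30.8° = 3.493 m; N'_3 = 66·cos30.8° − 6·3.493 = 35.7; c'Δl = 27.59; W sinα = 33.8
Σc'Δl = 66.0 kN/m; ΣN' = 96.6 kN/m; ΣW sinα = 40.4 kN/m
Resisting = 66.0 + 96.6·tan21.9° = 66.0 + 38.8 = 104.8 kN/m
FS = 104.8 / 40.4 = 2.594

FS = 2.59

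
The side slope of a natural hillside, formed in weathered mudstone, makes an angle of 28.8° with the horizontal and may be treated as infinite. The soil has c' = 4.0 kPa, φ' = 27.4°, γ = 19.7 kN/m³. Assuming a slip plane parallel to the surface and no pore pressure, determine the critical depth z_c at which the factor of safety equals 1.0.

z_c = 8.42 m

Setting FS = 1.00 in FS = [c' + γz cos²β tanφ'] / [γz sinβ cosβ] and solving for z:
z = c' / [γ cosβ (FS·sinβ − cosβ·tanφ')]
  = 4.0 / [19.7·cos28.8°·(1.00·sin28.8° − cos28.8°·tan27.4°)]
  = 4.0 / [19.7·0.8763·(1.00·0.4818 − 0.8763·0.5184)]
  = 4.0 / 0.4751 = 8.420 m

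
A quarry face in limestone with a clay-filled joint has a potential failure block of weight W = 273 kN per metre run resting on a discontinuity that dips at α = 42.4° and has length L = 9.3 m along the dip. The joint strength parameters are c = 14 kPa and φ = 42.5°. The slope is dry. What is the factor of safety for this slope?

Resolving the block weight along and normal to the plane and applying the Mohr–Coulomb strength on the joint:
N' = W cosα = 273·cos42.4° = 201.6 kN/m
Driving force T = W sinα = 273·sin42.4° = 184.1 kN/m
Resisting force R = c·L + N'·tanφ = 14·9.3 + 201.6·tan42.5° = 130.2 + 184.7 = 314.9 kN/m
FS = R / T = 314.9 / 184.1 = 1.711

FS = 1.71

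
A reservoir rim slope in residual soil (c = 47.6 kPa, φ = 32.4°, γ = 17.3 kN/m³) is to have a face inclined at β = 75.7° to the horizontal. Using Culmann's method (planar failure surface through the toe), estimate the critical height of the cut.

Culmann's analysis gives the critical failure plane at α_cr = (β + φ)/2 = (75.7 + 32.4)/2 = 54.0°, and the critical height
H_c = (4c/γ) · sinβ cosφ / [1 − cos(β − φ)]
    = (4·47.6/17.3) · sin75.7°·cos32.4° / [1 − cos(43.3°)]
    = 11.006 · 0.9690·0.8443 / [1 − 0.7278]
    = 11.006 · 0.8182 / 0.2722
    = 33.08 m

H_c = 33.08 m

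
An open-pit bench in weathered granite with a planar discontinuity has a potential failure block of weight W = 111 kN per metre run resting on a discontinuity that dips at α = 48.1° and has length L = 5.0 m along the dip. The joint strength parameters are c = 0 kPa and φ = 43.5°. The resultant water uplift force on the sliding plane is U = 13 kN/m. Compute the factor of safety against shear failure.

FS = 0.70

Resolving the block weight along and normal to the plane and applying the Mohr–Coulomb strength on the joint:
N' = W cosα − U = 111·cos48.1° − 13 = 61.1 kN/m
Driving force T = W sinα = 111·sin48.1° = 82.6 kN/m
Resisting force R = c·L + N'·tanφ = 0·5.0 + 61.1·tan43.5° = 0.0 + 58.0 = 58.0 kN/m
FS = R / T = 58.0 / 82.6 = 0.702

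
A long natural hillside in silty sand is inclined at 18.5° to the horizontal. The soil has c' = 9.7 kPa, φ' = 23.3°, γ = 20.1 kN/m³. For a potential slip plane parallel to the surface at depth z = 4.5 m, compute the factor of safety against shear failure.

FS = 1.64

For an infinite slope with a slip plane parallel to the surface (no pore pressure): FS = [c' + γz cos²β tanφ'] / [γz sinβ cosβ].
γz = 20.1·4.5 = 90.45 kN/m²
Numerator = 9.7 + 90.45·cos²18.5°·tan23.3° = 9.7 + 90.45·0.8993·0.4307 = 44.732 kPa
Denominator = 90.45·sin18.5°·cos18.5° = 90.45·0.3173·0.9483 = 27.217 kPa
FS = 44.732 / 27.217 = 1.644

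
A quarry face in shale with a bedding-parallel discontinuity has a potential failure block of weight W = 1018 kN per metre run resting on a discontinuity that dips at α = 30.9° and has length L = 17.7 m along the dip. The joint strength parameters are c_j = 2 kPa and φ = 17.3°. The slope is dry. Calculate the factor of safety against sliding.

Resolving the block weight along and normal to the plane and applying the Mohr–Coulomb strength on the joint:
N' = W cosα = 1018·cos30.9° = 873.5 kN/m
Driving force T = W sinα = 1018·sin30.9° = 522.8 kN/m
Resisting force R = c_j·L + N'·tanφ = 2·17.7 + 873.5·tan17.3° = 35.4 + 272.1 = 307.5 kN/m
FS = R / T = 307.5 / 522.8 = 0.588

FS = 0.59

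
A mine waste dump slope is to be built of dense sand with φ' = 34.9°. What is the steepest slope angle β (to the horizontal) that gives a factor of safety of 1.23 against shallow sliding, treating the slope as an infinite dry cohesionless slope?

β = 29.6°

For an infinite dry cohesionless slope FS = tanφ'/tanβ, so tanβ = tanφ' / FS.
tanβ = tan34.9° / 1.23 = 0.6976 / 1.23 = 0.5672
β = arctan(0.5672) = 29.56°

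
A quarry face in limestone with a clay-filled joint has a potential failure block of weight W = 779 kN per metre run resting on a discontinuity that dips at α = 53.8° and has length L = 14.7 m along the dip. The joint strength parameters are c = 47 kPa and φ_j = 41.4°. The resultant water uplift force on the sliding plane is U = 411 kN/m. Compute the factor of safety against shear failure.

FS = 1.17

Resolving the block weight along and normal to the plane and applying the Mohr–Coulomb strength on the joint:
N' = W cosα − U = 779·cos53.8° − 411 = 49.1 kN/m
Driving force T = W sinα = 779·sin53.8° = 628.6 kN/m
Resisting force R = c·L + N'·tanφ_j = 47·14.7 + 49.1·tan41.4° = 690.9 + 43.3 = 734.2 kN/m
FS = R / T = 734.2 / 628.6 = 1.168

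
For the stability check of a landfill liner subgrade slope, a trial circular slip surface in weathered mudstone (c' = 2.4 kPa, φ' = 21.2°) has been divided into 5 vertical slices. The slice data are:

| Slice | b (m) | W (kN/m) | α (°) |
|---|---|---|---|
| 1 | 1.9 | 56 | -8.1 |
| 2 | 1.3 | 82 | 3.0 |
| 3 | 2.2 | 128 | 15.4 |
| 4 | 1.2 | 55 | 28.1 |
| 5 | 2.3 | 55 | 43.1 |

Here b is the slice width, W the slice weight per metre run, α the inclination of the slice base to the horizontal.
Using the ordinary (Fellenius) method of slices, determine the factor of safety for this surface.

FS = 1.70

Ordinary method of slices: FS = Σ[c'·Δl_i + (W_i cosα_i)·tanφ'] / Σ W_i sinα_i, with Δl_i = b_i / cosα_i.
Slice 1: Δl = 1.9/cos(-8.1°) = 1.919 m; N'_1 = 56·cos(-8.1°) = 55.4; c'Δl = 4.61; W sinα = -7.9
Slice 2: Δl = 1.3/cos3.0° = 1.302 m; N'_2 = 82·cos3.0° = 81.9; c'Δl = 3.12; W sinα = 4.3
Slice 3: Δl = 2.2/cos15.4° = 2.282 m; N'_3 = 128·cos15.4° = 123.4; c'Δl = 5.48; W sinα = 34.0
Slice 4: Δl = 1.2/cos28.1° = 1.360 m; N'_4 = 55·cos28.1° = 48.5; c'Δl = 3.26; W sinα = 25.9
Slice 5: Δl = 2.3/cos43.1° = 3.150 m; N'_5 = 55·cos43.1° = 40.2; c'Δl = 7.56; W sinα = 37.6
Σc'Δl = 24.0 kN/m; ΣN' = 349.4 kN/m; ΣW sinα = 93.9 kN/m
Resisting = 24.0 + 349.4·tan21.2° = 24.0 + 135.5 = 159.6 kN/m
FS = 159.6 / 93.9 = 1.700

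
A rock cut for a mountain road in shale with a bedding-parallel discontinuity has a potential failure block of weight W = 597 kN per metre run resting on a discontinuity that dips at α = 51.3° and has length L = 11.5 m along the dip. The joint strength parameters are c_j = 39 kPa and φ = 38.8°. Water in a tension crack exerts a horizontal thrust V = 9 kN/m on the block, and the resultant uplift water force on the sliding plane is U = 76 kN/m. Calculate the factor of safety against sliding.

FS = 1.45

Resolving the block weight along and normal to the plane and applying the Mohr–Coulomb strength on the joint:
N' = W cosα − U − V sinα = 597·cos51.3° − 76 − 9·sin51.3° = 290.2 kN/m
Driving force T = W sinα + V cosα = 597·sin51.3° + 9·cos51.3° = 471.5 kN/m
Resisting force R = c_j·L + N'·tanφ = 39·11.5 + 290.2·tan38.8° = 448.5 + 233.4 = 681.9 kN/m
FS = R / T = 681.9 / 471.5 = 1.446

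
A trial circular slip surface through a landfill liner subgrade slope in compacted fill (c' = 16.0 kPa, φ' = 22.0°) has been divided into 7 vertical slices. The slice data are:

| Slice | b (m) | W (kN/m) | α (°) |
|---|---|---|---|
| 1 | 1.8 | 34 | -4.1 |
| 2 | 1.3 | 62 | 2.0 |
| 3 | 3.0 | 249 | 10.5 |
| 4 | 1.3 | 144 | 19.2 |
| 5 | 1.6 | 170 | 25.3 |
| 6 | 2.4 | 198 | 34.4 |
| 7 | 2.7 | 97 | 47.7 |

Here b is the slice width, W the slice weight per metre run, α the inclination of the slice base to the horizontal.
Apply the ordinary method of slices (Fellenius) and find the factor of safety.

Ordinary method of slices: FS = Σ[c'·Δl_i + (W_i cosα_i)·tanφ'] / Σ W_i sinα_i, with Δl_i = b_i / cosα_i.
Slice 1: Δl = 1.8/cos(-4.1°) = 1.805 m; N'_1 = 34·cos(-4.1°) = 33.9; c'Δl = 28.87; W sinα = -2.4
Slice 2: Δl = 1.3/cos2.0° = 1.301 m; N'_2 = 62·cos2.0° = 62.0; c'Δl = 20.81; W sinα = 2.2
Slice 3: Δl = 3.0/cos10.5° = 3.051 m; N'_3 = 249·cos10.5° = 244.8; c'Δl = 48.82; W sinα = 45.4
Slice 4: Δl = 1.3/cos19.2° = 1.377 m; N'_4 = 144·cos19.2° = 136.0; c'Δl = 22.03; W sinα = 47.4
Slice 5: Δl = 1.6/cos25.3° = 1.770 m; N'_5 = 170·cos25.3° = 153.7; c'Δl = 28.32; W sinα = 72.7
Slice 6: Δl = 2.4/cos34.4° = 2.909 m; N'_6 = 198·cos34.4° = 163.4; c'Δl = 46.54; W sinα = 111.9
Slice 7: Δl = 2.7/cos47.7° = 4.012 m; N'_7 = 97·cos47.7° = 65.3; c'Δl = 64.19; W sinα = 71.7
Σc'Δl = 259.6 kN/m; ΣN' = 859.0 kN/m; ΣW sinα = 348.7 kN/m
Resisting = 259.6 + 859.0·tan22.0° = 259.6 + 347.1 = 606.6 kN/m
FS = 606.6 / 348.7 = 1.740

FS = 1.74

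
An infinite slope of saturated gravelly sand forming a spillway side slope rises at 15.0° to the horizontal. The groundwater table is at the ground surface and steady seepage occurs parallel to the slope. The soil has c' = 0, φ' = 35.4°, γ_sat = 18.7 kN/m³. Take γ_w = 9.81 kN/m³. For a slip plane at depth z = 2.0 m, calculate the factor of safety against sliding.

FS = 1.26

With seepage parallel to the slope and the water table at the surface, the effective normal stress on the slip plane uses the buoyant unit weight γ' = γ_sat − γ_w while the driving shear stress uses γ_sat:
FS = [c' + γ' z cos²β tanφ'] / [γ_sat z sinβ cosβ]
(For c' = 0 this reduces to FS = (γ'/γ_sat)·tanφ'/tanβ.)
γ' = 18.7 − 9.81 = 8.89 kN/m³
Numerator = 0.0 + 8.89·2.0·cos²15.0°·tan35.4° = 0.0 + 8.89·2.0·0.9330·0.7107 = 11.789 kPa
Denominator = 18.7·2.0·sin15.0°·cos15.0° = 18.7·2.0·0.2588·0.9659 = 9.350 kPa
FS = 11.789 / 9.350 = 1.261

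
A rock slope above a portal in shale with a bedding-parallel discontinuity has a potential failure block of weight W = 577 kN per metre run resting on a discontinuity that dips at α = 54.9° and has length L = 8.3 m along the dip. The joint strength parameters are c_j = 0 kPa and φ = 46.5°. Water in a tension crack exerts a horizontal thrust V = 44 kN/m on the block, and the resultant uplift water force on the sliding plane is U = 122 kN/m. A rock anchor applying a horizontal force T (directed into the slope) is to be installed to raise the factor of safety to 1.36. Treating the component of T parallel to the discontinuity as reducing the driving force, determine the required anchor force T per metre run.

T = 300 kN/m

Resolving forces along and normal to the sliding plane, with the horizontal anchor force T adding T·sinα to the effective normal force and T·cosα acting up the plane against the driving force:
FS = [c_jL + (W cosα − U − V sinα + T sinα) tanφ] / [W sinα + V cosα − T cosα]
Without the anchor: N' = 173.8 kN/m, driving T_d = 497.4 kN/m, resisting R = 0·8.3 + 173.8·tan46.5° = 183.1 kN/m, FS = 0.37.
Setting FS = 1.36 and solving for T:
1.36·(497.4 − T cos54.9°) = 183.1 + T sin54.9°·tan46.5°
T·(sin54.9°·tan46.5° + 1.36·cos54.9°) = 1.36·497.4 − 183.1
T·(0.8181·1.0538 + 1.36·0.5750) = 676.4 − 183.1 = 493.3
T·1.6442 = 493.3
T = 300.0 kN/m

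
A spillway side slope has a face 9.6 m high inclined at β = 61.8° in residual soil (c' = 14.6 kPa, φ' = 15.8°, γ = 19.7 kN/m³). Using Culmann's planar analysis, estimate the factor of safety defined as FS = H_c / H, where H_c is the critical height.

H_c = (4c'/γ) · sinβ cosφ' / [1 − cos(β − φ')]
    = (4·14.6/19.7) · sin61.8°·cos15.8° / [1 − cos46.0°]
    = 2.964 · 0.8480 / 0.3053 = 8.23 m
FS = H_c / H = 8.23 / 9.6 = 0.858

FS = 0.86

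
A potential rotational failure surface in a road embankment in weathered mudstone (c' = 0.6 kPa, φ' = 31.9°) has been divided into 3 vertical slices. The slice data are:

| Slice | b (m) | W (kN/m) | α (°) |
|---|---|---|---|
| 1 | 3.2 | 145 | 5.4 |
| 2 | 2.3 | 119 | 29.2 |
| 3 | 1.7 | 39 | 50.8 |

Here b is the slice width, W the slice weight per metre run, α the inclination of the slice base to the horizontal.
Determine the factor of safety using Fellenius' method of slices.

Ordinary method of slices: FS = Σ[c'·Δl_i + (W_i cosα_i)·tanφ'] / Σ W_i sinα_i, with Δl_i = b_i / cosα_i.
Slice 1: Δl = 3.2/cos5.4° = 3.214 m; N'_1 = 145·cos5.4° = 144.4; c'Δl = 1.93; W sinα = 13.6
Slice 2: Δl = 2.3/cos29.2° = 2.635 m; N'_2 = 119·cos29.2° = 103.9; c'Δl = 1.58; W sinα = 58.1
Slice 3: Δl = 1.7/cos50.8° = 2.690 m; N'_3 = 39·cos50.8° = 24.6; c'Δl = 1.61; W sinα = 30.2
Σc'Δl = 5.1 kN/m; ΣN' = 272.9 kN/m; ΣW sinα = 101.9 kN/m
Resisting = 5.1 + 272.9·tan31.9° = 5.1 + 169.9 = 175.0 kN/m
FS = 175.0 / 101.9 = 1.717

FS = 1.72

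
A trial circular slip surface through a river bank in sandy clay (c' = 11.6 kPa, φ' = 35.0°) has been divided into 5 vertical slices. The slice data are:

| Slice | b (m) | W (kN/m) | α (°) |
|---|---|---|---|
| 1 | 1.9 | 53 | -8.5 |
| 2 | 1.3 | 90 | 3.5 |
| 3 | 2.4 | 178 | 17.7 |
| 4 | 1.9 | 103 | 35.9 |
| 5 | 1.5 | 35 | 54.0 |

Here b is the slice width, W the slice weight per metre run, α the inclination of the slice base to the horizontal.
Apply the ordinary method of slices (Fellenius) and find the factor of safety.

Ordinary method of slices: FS = Σ[c'·Δl_i + (W_i cosα_i)·tanφ'] / Σ W_i sinα_i, with Δl_i = b_i / cosα_i.
Slice 1: Δl = 1.9/cos(-8.5°) = 1.921 m; N'_1 = 53·cos(-8.5°) = 52.4; c'Δl = 22.28; W sinα = -7.8
Slice 2: Δl = 1.3/cos3.5° = 1.302 m; N'_2 = 90·cos3.5° = 89.8; c'Δl = 15.11; W sinα = 5.5
Slice 3: Δl = 2.4/cos17.7° = 2.519 m; N'_3 = 178·cos17.7° = 169.6; c'Δl = 29.22; W sinα = 54.1
Slice 4: Δl = 1.9/cos35.9° = 2.346 m; N'_4 = 103·cos35.9° = 83.4; c'Δl = 27.21; W sinα = 60.4
Slice 5: Δl = 1.5/cos54.0° = 2.552 m; N'_5 = 35·cos54.0° = 20.6; c'Δl = 29.60; W sinα = 28.3
Σc'Δl = 123.4 kN/m; ΣN' = 415.8 kN/m; ΣW sinα = 140.5 kN/m
Resisting = 123.4 + 415.8·tan35.0° = 123.4 + 291.2 = 414.6 kN/m
FS = 414.6 / 140.5 = 2.951

FS = 2.95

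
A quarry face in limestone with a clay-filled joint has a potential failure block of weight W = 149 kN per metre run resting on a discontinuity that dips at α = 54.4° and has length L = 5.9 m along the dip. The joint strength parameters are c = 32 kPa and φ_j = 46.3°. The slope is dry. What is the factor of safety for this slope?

FS = 2.31

Resolving the block weight along and normal to the plane and applying the Mohr–Coulomb strength on the joint:
N' = W cosα = 149·cos54.4° = 86.7 kN/m
Driving force T = W sinα = 149·sin54.4° = 121.2 kN/m
Resisting force R = c·L + N'·tanφ_j = 32·5.9 + 86.7·tan46.3° = 188.8 + 90.8 = 279.6 kN/m
FS = R / T = 279.6 / 121.2 = 2.308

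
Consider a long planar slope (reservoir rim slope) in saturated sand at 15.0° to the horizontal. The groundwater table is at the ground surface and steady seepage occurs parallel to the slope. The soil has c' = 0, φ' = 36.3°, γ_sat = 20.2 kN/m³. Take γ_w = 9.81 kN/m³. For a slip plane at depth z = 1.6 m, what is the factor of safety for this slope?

With seepage parallel to the slope and the water table at the surface, the effective normal stress on the slip plane uses the buoyant unit weight γ' = γ_sat − γ_w while the driving shear stress uses γ_sat:
FS = [c' + γ' z cos²β tanφ'] / [γ_sat z sinβ cosβ]
(For c' = 0 this reduces to FS = (γ'/γ_sat)·tanφ'/tanβ.)
γ' = 20.2 − 9.81 = 10.39 kN/m³
Numerator = 0.0 + 10.39·1.6·cos²15.0°·tan36.3° = 0.0 + 10.39·1.6·0.9330·0.7346 = 11.394 kPa
Denominator = 20.2·1.6·sin15.0°·cos15.0° = 20.2·1.6·0.2588·0.9659 = 8.080 kPa
FS = 11.394 / 8.080 = 1.410

FS = 1.41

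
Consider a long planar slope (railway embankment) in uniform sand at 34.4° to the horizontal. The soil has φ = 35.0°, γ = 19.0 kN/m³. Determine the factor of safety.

FS = 1.02

For a dry cohesionless infinite slope the factor of safety is FS = tanφ / tanβ.
FS = tan35.0° / tan34.4° = 0.7002 / 0.6847 = 1.023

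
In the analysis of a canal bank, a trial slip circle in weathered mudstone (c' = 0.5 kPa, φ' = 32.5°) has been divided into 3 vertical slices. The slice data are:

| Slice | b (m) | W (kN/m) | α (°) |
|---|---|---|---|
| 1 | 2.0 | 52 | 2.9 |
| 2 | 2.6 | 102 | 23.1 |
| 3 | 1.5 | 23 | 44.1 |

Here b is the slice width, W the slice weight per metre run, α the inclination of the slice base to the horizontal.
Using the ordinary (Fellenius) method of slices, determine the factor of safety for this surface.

Ordinary method of slices: FS = Σ[c'·Δl_i + (W_i cosα_i)·tanφ'] / Σ W_i sinα_i, with Δl_i = b_i / cosα_i.
Slice 1: Δl = 2.0/cos2.9° = 2.003 m; N'_1 = 52·cos2.9° = 51.9; c'Δl = 1.00; W sinα = 2.6
Slice 2: Δl = 2.6/cos23.1° = 2.827 m; N'_2 = 102·cos23.1° = 93.8; c'Δl = 1.41; W sinα = 40.0
Slice 3: Δl = 1.5/cos44.1° = 2.089 m; N'_3 = 23·cos44.1° = 16.5; c'Δl = 1.04; W sinα = 16.0
Σc'Δl = 3.5 kN/m; ΣN' = 162.3 kN/m; ΣW sinα = 58.7 kN/m
Resisting = 3.5 + 162.3·tan32.5° = 3.5 + 103.4 = 106.8 kN/m
FS = 106.8 / 58.7 = 1.821

FS = 1.82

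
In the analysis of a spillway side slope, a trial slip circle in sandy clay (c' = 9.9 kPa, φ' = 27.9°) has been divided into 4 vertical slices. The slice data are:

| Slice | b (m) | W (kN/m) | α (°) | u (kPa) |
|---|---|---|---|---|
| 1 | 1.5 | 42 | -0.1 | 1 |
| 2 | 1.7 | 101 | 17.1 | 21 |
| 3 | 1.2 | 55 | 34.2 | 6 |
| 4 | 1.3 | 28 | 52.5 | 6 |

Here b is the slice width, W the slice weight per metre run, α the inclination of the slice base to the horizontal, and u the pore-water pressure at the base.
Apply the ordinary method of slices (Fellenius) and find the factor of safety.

Ordinary method of slices: FS = Σ[c'·Δl_i + (W_i cosα_i − u_i·Δl_i)·tanφ'] / Σ W_i sinα_i, with Δl_i = b_i / cosα_i.
Slice 1: Δl = 1.5/cos(-0.1°) = 1.500 m; N'_1 = 42·cos(-0.1°) − 1·1.500 = 40.5; c'Δl = 14.85; W sinα = -0.1
Slice 2: Δl = 1.7/cos17.1° = 1.779 m; N'_2 = 101·cos17.1° − 21·1.779 = 59.2; c'Δl = 17.61; W sinα = 29.7
Slice 3: Δl = 1.2/cos34.2° = 1.451 m; N'_3 = 55·cos34.2° − 6·1.451 = 36.8; c'Δl = 14.36; W sinα = 30.9
Slice 4: Δl = 1.3/cos52.5° = 2.135 m; N'_4 = 28·cos52.5° − 6·2.135 = 4.2; c'Δl = 21.14; W sinα = 22.2
Σc'Δl = 68.0 kN/m; ΣN' = 140.7 kN/m; ΣW sinα = 82.8 kN/m
Resisting = 68.0 + 140.7·tan27.9° = 68.0 + 74.5 = 142.5 kN/m
FS = 142.5 / 82.8 = 1.722

FS = 1.72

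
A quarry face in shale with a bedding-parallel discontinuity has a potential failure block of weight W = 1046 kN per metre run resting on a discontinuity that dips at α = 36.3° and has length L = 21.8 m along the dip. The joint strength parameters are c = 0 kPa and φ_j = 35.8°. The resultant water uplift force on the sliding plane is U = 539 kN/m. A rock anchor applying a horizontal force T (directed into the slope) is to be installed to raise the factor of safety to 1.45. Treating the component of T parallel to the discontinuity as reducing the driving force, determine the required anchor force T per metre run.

Resolving forces along and normal to the sliding plane, with the horizontal anchor force T adding T·sinα to the effective normal force and T·cosα acting up the plane against the driving force:
FS = [cL + (W cosα − U + T sinα) tanφ_j] / [W sinα − T cosα]
Without the anchor: N' = 304.0 kN/m, driving T_d = 619.2 kN/m, resisting R = 0·21.8 + 304.0·tan35.8° = 219.3 kN/m, FS = 0.35.
Setting FS = 1.45 and solving for T:
1.45·(619.2 − T cos36.3°) = 219.3 + T sin36.3°·tan35.8°
T·(sin36.3°·tan35.8° + 1.45·cos36.3°) = 1.45·619.2 − 219.3
T·(0.5920·0.7212 + 1.45·0.8059) = 897.9 − 219.3 = 678.7
T·1.5956 = 678.7
T = 425.3 kN/m

T = 425 kN/m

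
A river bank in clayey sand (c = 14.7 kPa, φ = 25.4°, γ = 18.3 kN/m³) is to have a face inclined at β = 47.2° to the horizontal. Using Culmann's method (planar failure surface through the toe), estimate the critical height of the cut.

H_c = 29.78 m

Culmann's analysis gives the critical failure plane at α_cr = (β + φ)/2 = (47.2 + 25.4)/2 = 36.3°, and the critical height
H_c = (4c/γ) · sinβ cosφ / [1 − cos(β − φ)]
    = (4·14.7/18.3) · sin47.2°·cos25.4° / [1 − cos(21.8°)]
    = 3.213 · 0.7337·0.9033 / [1 − 0.9285]
    = 3.213 · 0.6628 / 0.0715
    = 29.78 m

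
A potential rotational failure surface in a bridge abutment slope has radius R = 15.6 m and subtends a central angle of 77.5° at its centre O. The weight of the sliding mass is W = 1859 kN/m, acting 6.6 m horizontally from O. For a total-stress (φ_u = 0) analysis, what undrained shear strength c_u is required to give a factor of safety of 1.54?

c_u = 57.4 kPa

FS = c_u·L_a·R / (W·d), so c_u = FS·W·d / (L_a·R).
Arc length L_a = R·θ = 15.6·(77.5°·π/180) = 15.6·1.3526 = 21.10 m
c_u = 1.54·1859·6.6 / (21.10·15.6) = 18894.9 / 329.18 = 57.40 kPa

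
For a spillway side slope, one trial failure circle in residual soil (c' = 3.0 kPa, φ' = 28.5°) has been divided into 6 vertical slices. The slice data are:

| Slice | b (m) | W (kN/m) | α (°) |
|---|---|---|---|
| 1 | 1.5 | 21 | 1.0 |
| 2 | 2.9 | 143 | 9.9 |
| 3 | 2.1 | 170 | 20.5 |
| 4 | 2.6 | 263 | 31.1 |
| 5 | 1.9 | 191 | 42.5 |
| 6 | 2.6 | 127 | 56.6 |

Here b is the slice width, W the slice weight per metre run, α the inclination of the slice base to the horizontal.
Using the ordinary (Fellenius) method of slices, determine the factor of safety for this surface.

FS = 1.01

Ordinary method of slices: FS = Σ[c'·Δl_i + (W_i cosα_i)·tanφ'] / Σ W_i sinα_i, with Δl_i = b_i / cosα_i.
Slice 1: Δl = 1.5/cos1.0° = 1.500 m; N'_1 = 21·cos1.0° = 21.0; c'Δl = 4.50; W sinα = 0.4
Slice 2: Δl = 2.9/cos9.9° = 2.944 m; N'_2 = 143·cos9.9° = 140.9; c'Δl = 8.83; W sinα = 24.6
Slice 3: Δl = 2.1/cos20.5° = 2.242 m; N'_3 = 170·cos20.5° = 159.2; c'Δl = 6.73; W sinα = 59.5
Slice 4: Δl = 2.6/cos31.1° = 3.036 m; N'_4 = 263·cos31.1° = 225.2; c'Δl = 9.11; W sinα = 135.8
Slice 5: Δl = 1.9/cos42.5° = 2.577 m; N'_5 = 191·cos42.5° = 140.8; c'Δl = 7.73; W sinα = 129.0
Slice 6: Δl = 2.6/cos56.6° = 4.723 m; N'_6 = 127·cos56.6° = 69.9; c'Δl = 14.17; W sinα = 106.0
Σc'Δl = 51.1 kN/m; ΣN' = 757.0 kN/m; ΣW sinα = 455.4 kN/m
Resisting = 51.1 + 757.0·tan28.5° = 51.1 + 411.0 = 462.1 kN/m
FS = 462.1 / 455.4 = 1.015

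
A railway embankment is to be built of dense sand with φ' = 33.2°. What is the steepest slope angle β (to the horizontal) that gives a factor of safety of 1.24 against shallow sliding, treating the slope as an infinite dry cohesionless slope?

β = 27.8°

For an infinite dry cohesionless slope FS = tanφ'/tanβ, so tanβ = tanφ' / FS.
tanβ = tan33.2° / 1.24 = 0.6544 / 1.24 = 0.5277
β = arctan(0.5277) = 27.82°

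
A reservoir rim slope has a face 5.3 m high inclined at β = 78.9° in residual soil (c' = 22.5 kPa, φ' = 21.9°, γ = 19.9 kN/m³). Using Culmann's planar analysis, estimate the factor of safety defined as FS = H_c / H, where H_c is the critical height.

FS = 1.71

H_c = (4c'/γ) · sinβ cosφ' / [1 − cos(β − φ')]
    = (4·22.5/19.9) · sin78.9°·cos21.9° / [1 − cos57.0°]
    = 4.523 · 0.9105 / 0.4554 = 9.04 m
FS = H_c / H = 9.04 / 5.3 = 1.706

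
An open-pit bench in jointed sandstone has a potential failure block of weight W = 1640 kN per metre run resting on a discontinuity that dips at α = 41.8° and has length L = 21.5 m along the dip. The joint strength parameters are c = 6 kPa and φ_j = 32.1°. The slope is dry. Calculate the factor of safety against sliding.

FS = 0.82

Resolving the block weight along and normal to the plane and applying the Mohr–Coulomb strength on the joint:
N' = W cosα = 1640·cos41.8° = 1222.6 kN/m
Driving force T = W sinα = 1640·sin41.8° = 1093.1 kN/m
Resisting force R = c·L + N'·tanφ_j = 6·21.5 + 1222.6·tan32.1° = 129.0 + 766.9 = 895.9 kN/m
FS = R / T = 895.9 / 1093.1 = 0.820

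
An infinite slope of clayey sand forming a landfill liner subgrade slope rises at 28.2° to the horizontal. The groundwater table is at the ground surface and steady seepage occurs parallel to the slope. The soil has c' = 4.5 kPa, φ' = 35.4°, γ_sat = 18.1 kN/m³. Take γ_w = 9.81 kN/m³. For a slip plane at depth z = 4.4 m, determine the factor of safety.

FS = 0.74

With seepage parallel to the slope and the water table at the surface, the effective normal stress on the slip plane uses the buoyant unit weight γ' = γ_sat − γ_w while the driving shear stress uses γ_sat:
FS = [c' + γ' z cos²β tanφ'] / [γ_sat z sinβ cosβ]
γ' = 18.1 − 9.81 = 8.29 kN/m³
Numerator = 4.5 + 8.29·4.4·cos²28.2°·tan35.4° = 4.5 + 8.29·4.4·0.7767·0.7107 = 24.634 kPa
Denominator = 18.1·4.4·sin28.2°·cos28.2° = 18.1·4.4·0.4726·0.8813 = 33.167 kPa
FS = 24.634 / 33.167 = 0.743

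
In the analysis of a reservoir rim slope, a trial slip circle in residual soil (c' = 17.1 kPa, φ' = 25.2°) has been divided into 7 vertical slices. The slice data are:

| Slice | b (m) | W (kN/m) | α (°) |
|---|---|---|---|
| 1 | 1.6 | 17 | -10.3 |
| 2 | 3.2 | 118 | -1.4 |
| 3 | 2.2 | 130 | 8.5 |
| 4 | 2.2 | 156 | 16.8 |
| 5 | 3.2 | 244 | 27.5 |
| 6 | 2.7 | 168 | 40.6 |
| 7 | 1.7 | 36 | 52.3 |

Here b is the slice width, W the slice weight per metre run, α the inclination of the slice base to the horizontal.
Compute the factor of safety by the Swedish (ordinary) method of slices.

Ordinary method of slices: FS = Σ[c'·Δl_i + (W_i cosα_i)·tanφ'] / Σ W_i sinα_i, with Δl_i = b_i / cosα_i.
Slice 1: Δl = 1.6/cos(-10.3°) = 1.626 m; N'_1 = 17·cos(-10.3°) = 16.7; c'Δl = 27.81; W sinα = -3.0
Slice 2: Δl = 3.2/cos(-1.4°) = 3.201 m; N'_2 = 118·cos(-1.4°) = 118.0; c'Δl = 54.74; W sinα = -2.9
Slice 3: Δl = 2.2/cos8.5° = 2.224 m; N'_3 = 130·cos8.5° = 128.6; c'Δl = 38.04; W sinα = 19.2
Slice 4: Δl = 2.2/cos16.8° = 2.298 m; N'_4 = 156·cos16.8° = 149.3; c'Δl = 39.30; W sinα = 45.1
Slice 5: Δl = 3.2/cos27.5° = 3.608 m; N'_5 = 244·cos27.5° = 216.4; c'Δl = 61.69; W sinα = 112.7
Slice 6: Δl = 2.7/cos40.6° = 3.556 m; N'_6 = 168·cos40.6° = 127.6; c'Δl = 60.81; W sinα = 109.3
Slice 7: Δl = 1.7/cos52.3° = 2.780 m; N'_7 = 36·cos52.3° = 22.0; c'Δl = 47.54; W sinα = 28.5
Σc'Δl = 329.9 kN/m; ΣN' = 778.6 kN/m; ΣW sinα = 308.9 kN/m
Resisting = 329.9 + 778.6·tan25.2° = 329.9 + 366.4 = 696.3 kN/m
FS = 696.3 / 308.9 = 2.254

FS = 2.25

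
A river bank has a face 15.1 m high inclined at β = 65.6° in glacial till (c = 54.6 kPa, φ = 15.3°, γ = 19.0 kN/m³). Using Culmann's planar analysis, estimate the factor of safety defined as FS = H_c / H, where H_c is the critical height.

H_c = (4c/γ) · sinβ cosφ / [1 − cos(β − φ)]
    = (4·54.6/19.0) · sin65.6°·cos15.3° / [1 − cos50.3°]
    = 11.495 · 0.8784 / 0.3612 = 27.95 m
FS = H_c / H = 27.95 / 15.1 = 1.851

FS = 1.85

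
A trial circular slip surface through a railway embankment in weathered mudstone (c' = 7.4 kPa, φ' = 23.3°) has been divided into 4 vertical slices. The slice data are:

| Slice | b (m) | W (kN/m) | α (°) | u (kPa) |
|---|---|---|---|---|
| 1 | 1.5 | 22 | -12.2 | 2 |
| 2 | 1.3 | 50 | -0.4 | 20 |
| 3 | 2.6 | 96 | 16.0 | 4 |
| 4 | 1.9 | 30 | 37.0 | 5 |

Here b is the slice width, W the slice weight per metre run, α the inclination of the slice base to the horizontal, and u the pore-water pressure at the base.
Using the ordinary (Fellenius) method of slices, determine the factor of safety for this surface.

Ordinary method of slices: FS = Σ[c'·Δl_i + (W_i cosα_i − u_i·Δl_i)·tanφ'] / Σ W_i sinα_i, with Δl_i = b_i / cosα_i.
Slice 1: Δl = 1.5/cos(-12.2°) = 1.535 m; N'_1 = 22·cos(-12.2°) − 2·1.535 = 18.4; c'Δl = 11.36; W sinα = -4.6
Slice 2: Δl = 1.3/cos(-0.4°) = 1.300 m; N'_2 = 50·cos(-0.4°) − 20·1.300 = 24.0; c'Δl = 9.62; W sinα = -0.3
Slice 3: Δl = 2.6/cos16.0° = 2.705 m; N'_3 = 96·cos16.0° − 4·2.705 = 81.5; c'Δl = 20.02; W sinα = 26.5
Slice 4: Δl = 1.9/cos37.0° = 2.379 m; N'_4 = 30·cos37.0° − 5·2.379 = 12.1; c'Δl = 17.61; W sinα = 18.1
Σc'Δl = 58.6 kN/m; ΣN' = 136.0 kN/m; ΣW sinα = 39.5 kN/m
Resisting = 58.6 + 136.0·tan23.3° = 58.6 + 58.6 = 117.1 kN/m
FS = 117.1 / 39.5 = 2.965

FS = 2.96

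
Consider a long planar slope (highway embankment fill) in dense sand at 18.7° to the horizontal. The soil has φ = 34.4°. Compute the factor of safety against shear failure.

For a dry cohesionless infinite slope the factor of safety is FS = tanφ / tanβ.
FS = tan34.4° / tan18.7° = 0.6847 / 0.3385 = 2.023

FS = 2.02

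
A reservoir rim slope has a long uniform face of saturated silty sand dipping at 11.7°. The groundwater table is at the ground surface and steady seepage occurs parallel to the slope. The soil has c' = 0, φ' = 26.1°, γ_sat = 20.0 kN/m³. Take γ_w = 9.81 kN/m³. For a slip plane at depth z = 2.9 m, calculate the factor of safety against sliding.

FS = 1.21

With seepage parallel to the slope and the water table at the surface, the effective normal stress on the slip plane uses the buoyant unit weight γ' = γ_sat − γ_w while the driving shear stress uses γ_sat:
FS = [c' + γ' z cos²β tanφ'] / [γ_sat z sinβ cosβ]
(For c' = 0 this reduces to FS = (γ'/γ_sat)·tanφ'/tanβ.)
γ' = 20.0 − 9.81 = 10.19 kN/m³
Numerator = 0.0 + 10.19·2.9·cos²11.7°·tan26.1° = 0.0 + 10.19·2.9·0.9589·0.4899 = 13.882 kPa
Denominator = 20.0·2.9·sin11.7°·cos11.7° = 20.0·2.9·0.2028·0.9792 = 11.517 kPa
FS = 13.882 / 11.517 = 1.205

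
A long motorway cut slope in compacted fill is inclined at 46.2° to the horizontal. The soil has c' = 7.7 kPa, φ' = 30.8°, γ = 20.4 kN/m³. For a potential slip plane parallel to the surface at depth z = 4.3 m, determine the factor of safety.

FS = 0.75

For an infinite slope with a slip plane parallel to the surface (no pore pressure): FS = [c' + γz cos²β tanφ'] / [γz sinβ cosβ].
γz = 20.4·4.3 = 87.72 kN/m²
Numerator = 7.7 + 87.72·cos²46.2°·tan30.8° = 7.7 + 87.72·0.4791·0.5961 = 32.751 kPa
Denominator = 87.72·sin46.2°·cos46.2° = 87.72·0.7218·0.6921 = 43.822 kPa
FS = 32.751 / 43.822 = 0.747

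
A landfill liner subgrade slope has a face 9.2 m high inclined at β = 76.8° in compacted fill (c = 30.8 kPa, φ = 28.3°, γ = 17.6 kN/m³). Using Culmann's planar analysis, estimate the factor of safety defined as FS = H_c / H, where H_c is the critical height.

FS = 1.93

H_c = (4c/γ) · sinβ cosφ / [1 − cos(β − φ)]
    = (4·30.8/17.6) · sin76.8°·cos28.3° / [1 − cos48.5°]
    = 7.000 · 0.8572 / 0.3374 = 17.79 m
FS = H_c / H = 17.79 / 9.2 = 1.933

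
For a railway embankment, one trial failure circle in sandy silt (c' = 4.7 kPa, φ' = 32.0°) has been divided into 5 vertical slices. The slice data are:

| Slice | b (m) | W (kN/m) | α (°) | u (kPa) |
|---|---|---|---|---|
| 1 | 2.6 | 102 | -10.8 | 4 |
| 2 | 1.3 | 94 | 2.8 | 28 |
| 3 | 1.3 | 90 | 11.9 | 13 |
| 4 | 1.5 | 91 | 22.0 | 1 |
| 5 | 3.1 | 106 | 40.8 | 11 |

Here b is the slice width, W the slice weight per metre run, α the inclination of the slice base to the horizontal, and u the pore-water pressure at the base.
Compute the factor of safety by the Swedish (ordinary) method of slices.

Ordinary method of slices: FS = Σ[c'·Δl_i + (W_i cosα_i − u_i·Δl_i)·tanφ'] / Σ W_i sinα_i, with Δl_i = b_i / cosα_i.
Slice 1: Δl = 2.6/cos(-10.8°) = 2.647 m; N'_1 = 102·cos(-10.8°) − 4·2.647 = 89.6; c'Δl = 12.44; W sinα = -19.1
Slice 2: Δl = 1.3/cos2.8° = 1.302 m; N'_2 = 94·cos2.8° − 28·1.302 = 57.4; c'Δl = 6.12; W sinα = 4.6
Slice 3: Δl = 1.3/cos11.9° = 1.329 m; N'_3 = 90·cos11.9° − 13·1.329 = 70.8; c'Δl = 6.24; W sinα = 18.6
Slice 4: Δl = 1.5/cos22.0° = 1.618 m; N'_4 = 91·cos22.0° − 1·1.618 = 82.8; c'Δl = 7.60; W sinα = 34.1
Slice 5: Δl = 3.1/cos40.8° = 4.095 m; N'_5 = 106·cos40.8° − 11·4.095 = 35.2; c'Δl = 19.25; W sinα = 69.3
Σc'Δl = 51.7 kN/m; ΣN' = 335.8 kN/m; ΣW sinα = 107.4 kN/m
Resisting = 51.7 + 335.8·tan32.0° = 51.7 + 209.8 = 261.5 kN/m
FS = 261.5 / 107.4 = 2.435

FS = 2.43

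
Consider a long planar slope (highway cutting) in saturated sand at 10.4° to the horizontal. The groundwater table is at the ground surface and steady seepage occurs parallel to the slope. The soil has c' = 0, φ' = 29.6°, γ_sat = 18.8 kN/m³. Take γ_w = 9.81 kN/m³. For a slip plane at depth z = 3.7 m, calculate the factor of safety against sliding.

With seepage parallel to the slope and the water table at the surface, the effective normal stress on the slip plane uses the buoyant unit weight γ' = γ_sat − γ_w while the driving shear stress uses γ_sat:
FS = [c' + γ' z cos²β tanφ'] / [γ_sat z sinβ cosβ]
(For c' = 0 this reduces to FS = (γ'/γ_sat)·tanφ'/tanβ.)
γ' = 18.8 − 9.81 = 8.99 kN/m³
Numerator = 0.0 + 8.99·3.7·cos²10.4°·tan29.6° = 0.0 + 8.99·3.7·0.9674·0.5681 = 18.280 kPa
Denominator = 18.8·3.7·sin10.4°·cos10.4° = 18.8·3.7·0.1805·0.9836 = 12.351 kPa
FS = 18.280 / 12.351 = 1.480

FS = 1.48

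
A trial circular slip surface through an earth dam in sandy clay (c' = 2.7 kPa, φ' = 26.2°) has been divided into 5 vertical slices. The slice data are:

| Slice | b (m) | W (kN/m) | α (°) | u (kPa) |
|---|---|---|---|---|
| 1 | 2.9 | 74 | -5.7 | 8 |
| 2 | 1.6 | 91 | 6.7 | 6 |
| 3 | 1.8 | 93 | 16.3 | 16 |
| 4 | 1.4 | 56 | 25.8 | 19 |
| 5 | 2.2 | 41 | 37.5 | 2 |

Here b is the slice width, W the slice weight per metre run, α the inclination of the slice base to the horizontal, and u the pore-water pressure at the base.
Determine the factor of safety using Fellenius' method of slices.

Ordinary method of slices: FS = Σ[c'·Δl_i + (W_i cosα_i − u_i·Δl_i)·tanφ'] / Σ W_i sinα_i, with Δl_i = b_i / cosα_i.
Slice 1: Δl = 2.9/cos(-5.7°) = 2.914 m; N'_1 = 74·cos(-5.7°) − 8·2.914 = 50.3; c'Δl = 7.87; W sinα = -7.3
Slice 2: Δl = 1.6/cos6.7° = 1.611 m; N'_2 = 91·cos6.7° − 6·1.611 = 80.7; c'Δl = 4.35; W sinα = 10.6
Slice 3: Δl = 1.8/cos16.3° = 1.875 m; N'_3 = 93·cos16.3° − 16·1.875 = 59.3; c'Δl = 5.06; W sinα = 26.1
Slice 4: Δl = 1.4/cos25.8° = 1.555 m; N'_4 = 56·cos25.8° − 19·1.555 = 20.9; c'Δl = 4.20; W sinα = 24.4
Slice 5: Δl = 2.2/cos37.5° = 2.773 m; N'_5 = 41·cos37.5° − 2·2.773 = 27.0; c'Δl = 7.49; W sinα = 25.0
Σc'Δl = 29.0 kN/m; ΣN' = 238.1 kN/m; ΣW sinα = 78.7 kN/m
Resisting = 29.0 + 238.1·tan26.2° = 29.0 + 117.2 = 146.1 kN/m
FS = 146.1 / 78.7 = 1.857

FS = 1.86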